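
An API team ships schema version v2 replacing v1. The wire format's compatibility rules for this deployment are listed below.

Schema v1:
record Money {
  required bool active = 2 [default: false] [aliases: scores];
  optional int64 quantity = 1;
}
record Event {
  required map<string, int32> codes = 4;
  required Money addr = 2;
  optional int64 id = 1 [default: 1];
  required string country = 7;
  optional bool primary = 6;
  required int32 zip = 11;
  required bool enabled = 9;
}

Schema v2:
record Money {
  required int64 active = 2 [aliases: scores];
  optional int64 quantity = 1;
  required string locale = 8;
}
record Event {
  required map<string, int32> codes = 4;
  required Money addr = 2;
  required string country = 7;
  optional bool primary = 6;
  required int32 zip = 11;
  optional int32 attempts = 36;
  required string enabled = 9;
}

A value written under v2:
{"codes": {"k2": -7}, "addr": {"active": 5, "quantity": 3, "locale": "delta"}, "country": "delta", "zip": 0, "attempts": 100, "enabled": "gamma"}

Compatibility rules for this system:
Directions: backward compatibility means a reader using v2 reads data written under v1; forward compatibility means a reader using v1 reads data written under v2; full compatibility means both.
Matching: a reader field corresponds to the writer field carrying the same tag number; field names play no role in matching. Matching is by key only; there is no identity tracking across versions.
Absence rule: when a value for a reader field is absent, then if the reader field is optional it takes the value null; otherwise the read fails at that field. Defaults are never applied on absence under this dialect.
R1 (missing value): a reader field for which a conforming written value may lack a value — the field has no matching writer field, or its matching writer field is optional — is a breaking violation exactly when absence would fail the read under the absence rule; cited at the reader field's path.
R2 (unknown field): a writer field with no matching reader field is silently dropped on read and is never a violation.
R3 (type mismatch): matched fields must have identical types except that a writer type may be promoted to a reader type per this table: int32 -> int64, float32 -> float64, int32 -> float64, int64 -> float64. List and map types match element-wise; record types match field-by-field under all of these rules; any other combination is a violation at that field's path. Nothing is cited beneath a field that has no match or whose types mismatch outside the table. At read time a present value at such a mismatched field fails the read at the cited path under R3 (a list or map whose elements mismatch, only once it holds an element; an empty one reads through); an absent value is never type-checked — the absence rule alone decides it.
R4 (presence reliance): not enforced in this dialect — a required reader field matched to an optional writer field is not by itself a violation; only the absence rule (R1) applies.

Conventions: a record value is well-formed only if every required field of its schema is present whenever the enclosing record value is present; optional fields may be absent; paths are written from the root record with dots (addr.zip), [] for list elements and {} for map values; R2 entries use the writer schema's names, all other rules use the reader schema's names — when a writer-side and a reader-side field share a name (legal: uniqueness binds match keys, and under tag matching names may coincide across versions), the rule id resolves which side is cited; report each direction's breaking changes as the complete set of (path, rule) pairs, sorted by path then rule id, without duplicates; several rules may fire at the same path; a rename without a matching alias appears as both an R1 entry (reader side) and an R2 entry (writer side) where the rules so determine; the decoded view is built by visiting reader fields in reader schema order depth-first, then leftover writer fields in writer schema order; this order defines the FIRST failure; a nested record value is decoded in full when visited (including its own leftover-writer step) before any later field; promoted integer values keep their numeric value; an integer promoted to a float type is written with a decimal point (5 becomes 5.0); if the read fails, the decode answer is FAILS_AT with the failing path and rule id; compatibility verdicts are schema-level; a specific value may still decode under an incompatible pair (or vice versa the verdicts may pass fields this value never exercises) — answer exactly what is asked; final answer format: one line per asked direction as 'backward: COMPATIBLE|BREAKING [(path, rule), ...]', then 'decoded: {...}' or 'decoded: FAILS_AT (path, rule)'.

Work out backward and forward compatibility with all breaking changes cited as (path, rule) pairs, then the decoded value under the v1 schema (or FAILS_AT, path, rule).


each type pair in Event: writer, then reader
backward for Event (reader v2, writer v1):
  codes: map<string, int32> -> map<string, int32>, writer required; from codes
  addr: Money -> Money, writer required; from addr
  country: string -> string, writer required; from country
  primary: bool -> bool, writer optional; from primary
  zip: int32 -> int32, writer required; from zip
  no writer field matches reader attempts
  enabled: bool -> string, writer required; from enabled
  writer id: unknown to reader
  addr.active: bool -> int64, writer required; from addr.active
  addr.quantity: int64 -> int64, writer optional; from addr.quantity
  no writer field matches reader addr.locale
  rule R3 violated at addr.active
  rule R1 violated at addr.locale
  rule R3 violated at enabled
  => 3 violation(s): backward is BREAKING for Event
forward for Event (reader v1, writer v2):
  codes: map<string, int32> -> map<string, int32>, writer required; from codes
  addr: Money -> Money, writer required; from addr
  no writer field matches reader id
  country: string -> string, writer required; from country
  primary: bool -> bool, writer optional; from primary
  zip: int32 -> int32, writer required; from zip
  enabled: string -> bool, writer required; from enabled
  writer attempts: unknown to reader
  addr.active: int64 -> bool, writer required; from addr.active
  addr.quantity: int64 -> int64, writer optional; from addr.quantity
  writer addr.locale: unknown to reader
  rule R3 violated at addr.active
  rule R3 violated at enabled
  => 2 violation(s): forward is BREAKING for Event
decoding the Event value with the v1 reader:
  codes := {"k2": -7}
  read fails at addr.active under R3
  => FAILS_AT (addr.active, R3)

backward: BREAKING [(addr.active, R3), (addr.locale, R1), (enabled, R3)]; forward: BREAKING [(addr.active, R3), (enabled, R3)]; decoded: FAILS_AT (addr.active, R3)


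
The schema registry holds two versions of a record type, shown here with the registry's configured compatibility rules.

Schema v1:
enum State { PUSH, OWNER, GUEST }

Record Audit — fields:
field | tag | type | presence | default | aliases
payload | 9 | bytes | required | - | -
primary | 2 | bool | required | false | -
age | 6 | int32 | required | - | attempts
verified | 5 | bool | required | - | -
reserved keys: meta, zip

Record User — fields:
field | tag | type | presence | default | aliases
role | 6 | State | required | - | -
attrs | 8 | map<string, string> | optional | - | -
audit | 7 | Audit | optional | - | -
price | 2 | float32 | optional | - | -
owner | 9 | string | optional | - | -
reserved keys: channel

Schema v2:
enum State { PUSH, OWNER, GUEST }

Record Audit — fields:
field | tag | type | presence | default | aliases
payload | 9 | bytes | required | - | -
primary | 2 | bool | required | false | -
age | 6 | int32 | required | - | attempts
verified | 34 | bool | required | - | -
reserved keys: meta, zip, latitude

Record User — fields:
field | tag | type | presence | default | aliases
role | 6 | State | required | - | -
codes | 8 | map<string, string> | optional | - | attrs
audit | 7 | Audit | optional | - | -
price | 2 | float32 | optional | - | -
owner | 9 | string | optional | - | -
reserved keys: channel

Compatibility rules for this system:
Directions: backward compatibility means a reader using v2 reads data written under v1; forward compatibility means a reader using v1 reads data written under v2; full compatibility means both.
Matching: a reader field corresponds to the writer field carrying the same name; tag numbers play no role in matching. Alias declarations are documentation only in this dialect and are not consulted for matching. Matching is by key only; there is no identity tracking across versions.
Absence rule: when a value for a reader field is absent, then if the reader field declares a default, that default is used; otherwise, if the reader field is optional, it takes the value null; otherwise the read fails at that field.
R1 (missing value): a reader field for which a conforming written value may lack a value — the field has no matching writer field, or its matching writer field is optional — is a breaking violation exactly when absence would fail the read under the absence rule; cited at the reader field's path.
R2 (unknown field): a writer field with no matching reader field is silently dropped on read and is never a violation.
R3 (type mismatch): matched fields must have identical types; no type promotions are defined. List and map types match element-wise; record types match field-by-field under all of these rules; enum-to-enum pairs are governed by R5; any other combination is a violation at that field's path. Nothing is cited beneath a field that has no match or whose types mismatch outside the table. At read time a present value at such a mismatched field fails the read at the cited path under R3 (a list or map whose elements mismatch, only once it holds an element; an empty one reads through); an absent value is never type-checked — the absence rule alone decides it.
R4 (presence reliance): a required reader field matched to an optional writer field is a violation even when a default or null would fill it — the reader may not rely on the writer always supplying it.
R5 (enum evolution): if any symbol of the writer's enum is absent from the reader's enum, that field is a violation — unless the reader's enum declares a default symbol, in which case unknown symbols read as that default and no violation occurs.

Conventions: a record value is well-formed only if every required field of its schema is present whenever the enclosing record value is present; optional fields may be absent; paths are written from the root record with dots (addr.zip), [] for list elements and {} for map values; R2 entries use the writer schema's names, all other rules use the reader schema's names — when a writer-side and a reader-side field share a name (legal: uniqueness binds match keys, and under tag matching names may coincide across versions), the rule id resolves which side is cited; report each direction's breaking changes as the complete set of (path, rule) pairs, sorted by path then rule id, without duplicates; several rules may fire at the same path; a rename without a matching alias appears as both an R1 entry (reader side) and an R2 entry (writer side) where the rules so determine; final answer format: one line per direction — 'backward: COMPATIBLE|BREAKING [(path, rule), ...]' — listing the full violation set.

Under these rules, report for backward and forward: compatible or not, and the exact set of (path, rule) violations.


in User below, arrows point writer -> reader
backward on User — v2 reading data written by v1:
  role: State -> State, writer required; from role
  no writer field matches reader codes
  audit: Audit -> Audit, writer optional; from audit
  price: float32 -> float32, writer optional; from price
  owner: string -> string, writer optional; from owner
  writer attrs: unknown to reader
  audit.payload: bytes -> bytes, writer required; from audit.payload
  audit.primary: bool -> bool, writer required; from audit.primary
  audit.age: int32 -> int32, writer required; from audit.age
  audit.verified: bool -> bool, writer required; from audit.verified
  => backward: COMPATIBLE
forward on User — v1 reading data written by v2:
  role: State -> State, writer required; from role
  no writer field matches reader attrs
  audit: Audit -> Audit, writer optional; from audit
  price: float32 -> float32, writer optional; from price
  owner: string -> string, writer optional; from owner
  writer codes: unknown to reader
  audit.payload: bytes -> bytes, writer required; from audit.payload
  audit.primary: bool -> bool, writer required; from audit.primary
  audit.age: int32 -> int32, writer required; from audit.age
  audit.verified: bool -> bool, writer required; from audit.verified
  => forward: COMPATIBLE

backward: COMPATIBLE []; forward: COMPATIBLE []


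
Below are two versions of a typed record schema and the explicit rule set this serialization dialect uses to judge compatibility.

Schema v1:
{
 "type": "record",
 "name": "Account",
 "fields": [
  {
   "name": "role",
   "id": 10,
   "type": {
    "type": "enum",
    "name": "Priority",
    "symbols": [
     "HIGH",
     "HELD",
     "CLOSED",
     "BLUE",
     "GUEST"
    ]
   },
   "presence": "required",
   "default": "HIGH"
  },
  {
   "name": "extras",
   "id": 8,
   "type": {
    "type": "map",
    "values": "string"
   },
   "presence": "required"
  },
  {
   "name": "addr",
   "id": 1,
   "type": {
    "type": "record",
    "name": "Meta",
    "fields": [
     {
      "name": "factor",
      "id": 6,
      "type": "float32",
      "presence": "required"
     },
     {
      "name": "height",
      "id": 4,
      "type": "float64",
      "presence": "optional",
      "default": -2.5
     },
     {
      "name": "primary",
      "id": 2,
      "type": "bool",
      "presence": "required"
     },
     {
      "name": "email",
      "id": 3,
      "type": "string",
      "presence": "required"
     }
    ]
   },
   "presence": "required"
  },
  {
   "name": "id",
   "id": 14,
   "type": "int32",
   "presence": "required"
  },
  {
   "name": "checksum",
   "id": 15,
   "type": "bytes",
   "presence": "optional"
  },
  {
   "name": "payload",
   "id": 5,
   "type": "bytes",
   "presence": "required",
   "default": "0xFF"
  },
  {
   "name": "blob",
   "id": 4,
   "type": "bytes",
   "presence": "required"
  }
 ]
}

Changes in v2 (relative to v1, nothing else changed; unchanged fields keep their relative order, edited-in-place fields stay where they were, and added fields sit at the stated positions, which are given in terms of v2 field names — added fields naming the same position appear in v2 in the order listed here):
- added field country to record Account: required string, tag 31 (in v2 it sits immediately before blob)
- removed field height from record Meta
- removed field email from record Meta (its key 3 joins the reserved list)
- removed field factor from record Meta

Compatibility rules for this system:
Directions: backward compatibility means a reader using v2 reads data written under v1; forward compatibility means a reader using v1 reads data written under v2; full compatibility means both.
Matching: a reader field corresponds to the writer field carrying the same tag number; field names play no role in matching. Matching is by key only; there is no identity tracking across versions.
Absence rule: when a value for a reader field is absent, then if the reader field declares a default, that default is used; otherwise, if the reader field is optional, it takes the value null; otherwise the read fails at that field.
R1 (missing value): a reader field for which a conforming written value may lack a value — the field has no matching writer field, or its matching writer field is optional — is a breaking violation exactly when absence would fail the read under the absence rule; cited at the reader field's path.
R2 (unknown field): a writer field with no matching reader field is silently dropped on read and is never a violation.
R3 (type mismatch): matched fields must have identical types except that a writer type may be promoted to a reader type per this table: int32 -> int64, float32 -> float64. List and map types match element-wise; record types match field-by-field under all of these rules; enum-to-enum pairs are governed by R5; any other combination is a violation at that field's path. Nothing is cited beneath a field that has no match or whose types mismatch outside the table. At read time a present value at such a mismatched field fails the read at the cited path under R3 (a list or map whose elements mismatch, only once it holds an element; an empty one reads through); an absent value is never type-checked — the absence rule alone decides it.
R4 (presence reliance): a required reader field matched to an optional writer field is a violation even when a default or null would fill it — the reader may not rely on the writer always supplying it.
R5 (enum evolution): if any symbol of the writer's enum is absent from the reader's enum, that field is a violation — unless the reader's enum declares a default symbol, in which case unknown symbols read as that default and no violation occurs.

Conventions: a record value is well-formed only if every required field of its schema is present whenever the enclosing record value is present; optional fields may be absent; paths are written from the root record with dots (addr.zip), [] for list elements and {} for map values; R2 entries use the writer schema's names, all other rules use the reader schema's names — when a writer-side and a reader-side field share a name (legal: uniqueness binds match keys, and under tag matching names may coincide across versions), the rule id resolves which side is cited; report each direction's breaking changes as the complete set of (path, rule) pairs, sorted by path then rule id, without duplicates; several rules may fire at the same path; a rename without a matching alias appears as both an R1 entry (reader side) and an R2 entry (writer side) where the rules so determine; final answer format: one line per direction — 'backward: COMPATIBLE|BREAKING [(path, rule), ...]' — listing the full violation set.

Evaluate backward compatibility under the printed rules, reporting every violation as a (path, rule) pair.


backward: BREAKING [(country, R1)]

each type pair in Account: writer, then reader
backward on Account — v2 reading data written by v1:
  role: paired with writer role (Priority -> Priority; writer required)
  extras: paired with writer extras (map<string, string> -> map<string, string>; writer required)
  addr: paired with writer addr (Meta -> Meta; writer required)
  id: paired with writer id (int32 -> int32; writer required)
  checksum: paired with writer checksum (bytes -> bytes; writer optional)
  payload: paired with writer payload (bytes -> bytes; writer required)
  no writer field matches reader country
  blob: paired with writer blob (bytes -> bytes; writer required)
  addr.primary: paired with writer addr.primary (bool -> bool; writer required)
  addr.factor (writer side), unknown to reader
  addr.height (writer side), unknown to reader
  addr.email (writer side), unknown to reader
  R1 fires at country
  backward on Account therefore BREAKING (1)
the other Account changes do not affect what is asked:
  removed field height from record Meta -> fires no rule on Account, leaving the asked answer as it is
  removed field email from record Meta (its key 3 joins the reserved list) -> its effect on Account is confined to the forward direction, not asked
  removed field factor from record Meta -> its effect on Account is confined to the forward direction, not asked


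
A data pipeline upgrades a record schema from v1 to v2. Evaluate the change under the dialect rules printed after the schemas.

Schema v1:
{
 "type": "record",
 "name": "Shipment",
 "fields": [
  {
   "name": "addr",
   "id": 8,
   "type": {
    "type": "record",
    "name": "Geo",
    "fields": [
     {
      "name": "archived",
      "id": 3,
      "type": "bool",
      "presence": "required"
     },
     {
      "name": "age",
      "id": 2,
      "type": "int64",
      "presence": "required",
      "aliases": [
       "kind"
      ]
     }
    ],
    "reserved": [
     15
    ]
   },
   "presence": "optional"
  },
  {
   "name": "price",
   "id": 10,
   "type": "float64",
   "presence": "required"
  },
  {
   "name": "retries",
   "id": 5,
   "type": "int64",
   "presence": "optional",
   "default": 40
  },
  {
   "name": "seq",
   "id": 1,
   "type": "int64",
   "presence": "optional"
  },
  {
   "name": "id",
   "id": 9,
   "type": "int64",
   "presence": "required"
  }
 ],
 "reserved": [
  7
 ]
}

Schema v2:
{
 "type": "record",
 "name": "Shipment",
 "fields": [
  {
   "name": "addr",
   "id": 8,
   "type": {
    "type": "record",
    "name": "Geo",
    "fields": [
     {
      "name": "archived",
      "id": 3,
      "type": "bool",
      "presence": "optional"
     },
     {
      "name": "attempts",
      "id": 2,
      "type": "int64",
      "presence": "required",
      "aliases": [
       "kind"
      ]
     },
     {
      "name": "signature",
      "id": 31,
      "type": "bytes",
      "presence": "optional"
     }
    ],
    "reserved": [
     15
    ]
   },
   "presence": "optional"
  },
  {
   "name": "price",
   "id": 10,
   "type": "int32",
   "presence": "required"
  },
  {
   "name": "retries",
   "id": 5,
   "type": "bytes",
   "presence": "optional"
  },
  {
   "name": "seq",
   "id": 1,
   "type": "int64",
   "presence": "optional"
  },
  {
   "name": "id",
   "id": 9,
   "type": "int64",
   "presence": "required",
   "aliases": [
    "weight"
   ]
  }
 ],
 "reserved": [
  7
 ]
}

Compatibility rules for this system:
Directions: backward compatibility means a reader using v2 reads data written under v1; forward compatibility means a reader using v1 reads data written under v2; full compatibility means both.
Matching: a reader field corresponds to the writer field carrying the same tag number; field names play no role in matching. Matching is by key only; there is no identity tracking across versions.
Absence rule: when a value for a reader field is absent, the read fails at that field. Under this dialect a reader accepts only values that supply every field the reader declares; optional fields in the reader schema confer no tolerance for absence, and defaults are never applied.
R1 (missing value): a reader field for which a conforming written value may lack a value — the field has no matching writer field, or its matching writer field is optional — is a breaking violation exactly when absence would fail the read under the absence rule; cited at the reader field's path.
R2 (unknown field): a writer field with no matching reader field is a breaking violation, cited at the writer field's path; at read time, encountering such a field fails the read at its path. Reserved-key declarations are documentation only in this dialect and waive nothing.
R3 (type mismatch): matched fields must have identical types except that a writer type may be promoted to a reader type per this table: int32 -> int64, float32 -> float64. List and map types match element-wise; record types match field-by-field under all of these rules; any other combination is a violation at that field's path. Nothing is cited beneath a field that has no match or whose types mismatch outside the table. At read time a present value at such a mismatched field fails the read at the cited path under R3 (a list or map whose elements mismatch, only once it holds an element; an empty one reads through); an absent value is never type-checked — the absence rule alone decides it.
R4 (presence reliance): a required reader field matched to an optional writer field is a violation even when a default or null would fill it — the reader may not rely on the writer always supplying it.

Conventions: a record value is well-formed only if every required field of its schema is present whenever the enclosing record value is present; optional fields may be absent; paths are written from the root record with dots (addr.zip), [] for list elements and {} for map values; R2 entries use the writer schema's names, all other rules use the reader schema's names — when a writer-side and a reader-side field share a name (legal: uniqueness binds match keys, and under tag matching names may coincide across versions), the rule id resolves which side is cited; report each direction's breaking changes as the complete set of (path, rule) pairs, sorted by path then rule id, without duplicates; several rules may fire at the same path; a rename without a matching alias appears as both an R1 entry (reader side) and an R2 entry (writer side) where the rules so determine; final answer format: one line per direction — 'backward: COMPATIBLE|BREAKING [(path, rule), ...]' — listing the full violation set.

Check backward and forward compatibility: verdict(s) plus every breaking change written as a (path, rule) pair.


backward: BREAKING [(addr, R1), (addr.signature, R1), (price, R3), (retries, R1), (retries, R3), (seq, R1)]; forward: BREAKING [(addr, R1), (addr.archived, R1), (addr.archived, R4), (addr.signature, R2), (price, R3), (retries, R1), (retries, R3), (seq, R1)]

the writer's type comes first in each Shipment pair
backward pass over Shipment, reader schema v2, writer schema v1:
  addr: Geo -> Geo, writer optional; from addr
  price: float64 -> int32, writer required; from price
  retries: int64 -> bytes, writer optional; from retries
  seq: int64 -> int64, writer optional; from seq
  id: int64 -> int64, writer required; from id
  addr.archived: bool -> bool, writer required; from addr.archived
  addr.attempts: int64 -> int64, writer required; from addr.age
  addr.signature: no writer-side match
  R1 fires at addr
  R1 fires at addr.signature
  R3 fires at price
  R1 fires at retries
  R3 fires at retries
  R1 fires at seq
  => backward verdict for Shipment: BREAKING, 6 violation(s)
forward pass over Shipment, reader schema v1, writer schema v2:
  addr: Geo -> Geo, writer optional; from addr
  price: int32 -> float64, writer required; from price
  retries: bytes -> int64, writer optional; from retries
  seq: int64 -> int64, writer optional; from seq
  id: int64 -> int64, writer required; from id
  addr.archived: bool -> bool, writer optional; from addr.archived
  addr.age: int64 -> int64, writer required; from addr.attempts
  writer field addr.signature has no reader counterpart
  R1 fires at addr
  R1 fires at addr.archived
  R4 fires at addr.archived
  R2 fires at addr.signature
  R3 fires at price
  R1 fires at retries
  R3 fires at retries
  R1 fires at seq
  => forward verdict for Shipment: BREAKING, 8 violation(s)


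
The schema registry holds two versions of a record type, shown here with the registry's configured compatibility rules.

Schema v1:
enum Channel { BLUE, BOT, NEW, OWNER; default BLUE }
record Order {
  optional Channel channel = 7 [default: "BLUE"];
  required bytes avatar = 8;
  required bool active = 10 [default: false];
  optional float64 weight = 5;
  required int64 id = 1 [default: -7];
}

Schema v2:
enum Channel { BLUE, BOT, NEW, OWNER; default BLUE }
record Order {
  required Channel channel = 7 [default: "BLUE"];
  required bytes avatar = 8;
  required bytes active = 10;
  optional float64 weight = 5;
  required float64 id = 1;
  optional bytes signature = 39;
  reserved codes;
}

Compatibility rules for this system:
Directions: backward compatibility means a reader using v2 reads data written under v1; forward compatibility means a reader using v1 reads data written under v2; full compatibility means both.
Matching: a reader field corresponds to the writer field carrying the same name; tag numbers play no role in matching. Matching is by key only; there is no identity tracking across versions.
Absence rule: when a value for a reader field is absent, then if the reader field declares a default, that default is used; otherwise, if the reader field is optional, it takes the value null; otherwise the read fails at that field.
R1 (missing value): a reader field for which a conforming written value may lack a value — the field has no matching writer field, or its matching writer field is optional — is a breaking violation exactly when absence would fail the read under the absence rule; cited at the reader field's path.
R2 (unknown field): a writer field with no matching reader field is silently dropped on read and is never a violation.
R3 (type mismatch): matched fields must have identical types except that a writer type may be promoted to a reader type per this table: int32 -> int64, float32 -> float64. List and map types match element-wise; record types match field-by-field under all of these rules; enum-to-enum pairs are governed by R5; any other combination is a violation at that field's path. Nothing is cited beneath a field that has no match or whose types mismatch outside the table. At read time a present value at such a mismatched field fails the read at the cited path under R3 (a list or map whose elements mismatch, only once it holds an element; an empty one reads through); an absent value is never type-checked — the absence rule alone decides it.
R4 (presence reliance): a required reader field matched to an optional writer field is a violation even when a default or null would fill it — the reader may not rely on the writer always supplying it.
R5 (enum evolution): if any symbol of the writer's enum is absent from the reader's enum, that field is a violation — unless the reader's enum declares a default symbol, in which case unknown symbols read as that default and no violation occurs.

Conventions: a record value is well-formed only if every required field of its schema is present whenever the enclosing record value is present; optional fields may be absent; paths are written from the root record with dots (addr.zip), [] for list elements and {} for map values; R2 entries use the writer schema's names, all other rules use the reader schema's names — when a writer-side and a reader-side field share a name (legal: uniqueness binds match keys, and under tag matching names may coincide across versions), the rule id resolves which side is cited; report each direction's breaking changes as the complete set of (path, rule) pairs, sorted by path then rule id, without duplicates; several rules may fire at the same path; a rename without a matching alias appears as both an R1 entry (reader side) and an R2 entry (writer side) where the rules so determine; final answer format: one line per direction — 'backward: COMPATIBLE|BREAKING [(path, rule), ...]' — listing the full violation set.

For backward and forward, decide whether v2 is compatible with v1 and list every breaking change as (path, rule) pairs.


backward: BREAKING [(active, R3), (channel, R4), (id, R3)]; forward: BREAKING [(active, R3), (id, R3)]

in Order below, arrows point writer -> reader
backward for Order (reader v2, writer v1):
  channel <- channel (Channel -> Channel, writer optional)
  avatar <- avatar (bytes -> bytes, writer required)
  active <- active (bool -> bytes, writer required)
  weight <- weight (float64 -> float64, writer optional)
  id <- id (int64 -> float64, writer required)
  signature: no writer-side match
  violation R3 at active
  violation R4 at channel
  violation R3 at id
  => backward verdict for Order: BREAKING, 3 violation(s)
forward for Order (reader v1, writer v2):
  channel <- channel (Channel -> Channel, writer required)
  avatar <- avatar (bytes -> bytes, writer required)
  active <- active (bytes -> bool, writer required)
  weight <- weight (float64 -> float64, writer optional)
  id <- id (float64 -> int64, writer required)
  writer signature: unknown to reader
  violation R3 at active
  violation R3 at id
  => forward verdict for Order: BREAKING, 2 violation(s)


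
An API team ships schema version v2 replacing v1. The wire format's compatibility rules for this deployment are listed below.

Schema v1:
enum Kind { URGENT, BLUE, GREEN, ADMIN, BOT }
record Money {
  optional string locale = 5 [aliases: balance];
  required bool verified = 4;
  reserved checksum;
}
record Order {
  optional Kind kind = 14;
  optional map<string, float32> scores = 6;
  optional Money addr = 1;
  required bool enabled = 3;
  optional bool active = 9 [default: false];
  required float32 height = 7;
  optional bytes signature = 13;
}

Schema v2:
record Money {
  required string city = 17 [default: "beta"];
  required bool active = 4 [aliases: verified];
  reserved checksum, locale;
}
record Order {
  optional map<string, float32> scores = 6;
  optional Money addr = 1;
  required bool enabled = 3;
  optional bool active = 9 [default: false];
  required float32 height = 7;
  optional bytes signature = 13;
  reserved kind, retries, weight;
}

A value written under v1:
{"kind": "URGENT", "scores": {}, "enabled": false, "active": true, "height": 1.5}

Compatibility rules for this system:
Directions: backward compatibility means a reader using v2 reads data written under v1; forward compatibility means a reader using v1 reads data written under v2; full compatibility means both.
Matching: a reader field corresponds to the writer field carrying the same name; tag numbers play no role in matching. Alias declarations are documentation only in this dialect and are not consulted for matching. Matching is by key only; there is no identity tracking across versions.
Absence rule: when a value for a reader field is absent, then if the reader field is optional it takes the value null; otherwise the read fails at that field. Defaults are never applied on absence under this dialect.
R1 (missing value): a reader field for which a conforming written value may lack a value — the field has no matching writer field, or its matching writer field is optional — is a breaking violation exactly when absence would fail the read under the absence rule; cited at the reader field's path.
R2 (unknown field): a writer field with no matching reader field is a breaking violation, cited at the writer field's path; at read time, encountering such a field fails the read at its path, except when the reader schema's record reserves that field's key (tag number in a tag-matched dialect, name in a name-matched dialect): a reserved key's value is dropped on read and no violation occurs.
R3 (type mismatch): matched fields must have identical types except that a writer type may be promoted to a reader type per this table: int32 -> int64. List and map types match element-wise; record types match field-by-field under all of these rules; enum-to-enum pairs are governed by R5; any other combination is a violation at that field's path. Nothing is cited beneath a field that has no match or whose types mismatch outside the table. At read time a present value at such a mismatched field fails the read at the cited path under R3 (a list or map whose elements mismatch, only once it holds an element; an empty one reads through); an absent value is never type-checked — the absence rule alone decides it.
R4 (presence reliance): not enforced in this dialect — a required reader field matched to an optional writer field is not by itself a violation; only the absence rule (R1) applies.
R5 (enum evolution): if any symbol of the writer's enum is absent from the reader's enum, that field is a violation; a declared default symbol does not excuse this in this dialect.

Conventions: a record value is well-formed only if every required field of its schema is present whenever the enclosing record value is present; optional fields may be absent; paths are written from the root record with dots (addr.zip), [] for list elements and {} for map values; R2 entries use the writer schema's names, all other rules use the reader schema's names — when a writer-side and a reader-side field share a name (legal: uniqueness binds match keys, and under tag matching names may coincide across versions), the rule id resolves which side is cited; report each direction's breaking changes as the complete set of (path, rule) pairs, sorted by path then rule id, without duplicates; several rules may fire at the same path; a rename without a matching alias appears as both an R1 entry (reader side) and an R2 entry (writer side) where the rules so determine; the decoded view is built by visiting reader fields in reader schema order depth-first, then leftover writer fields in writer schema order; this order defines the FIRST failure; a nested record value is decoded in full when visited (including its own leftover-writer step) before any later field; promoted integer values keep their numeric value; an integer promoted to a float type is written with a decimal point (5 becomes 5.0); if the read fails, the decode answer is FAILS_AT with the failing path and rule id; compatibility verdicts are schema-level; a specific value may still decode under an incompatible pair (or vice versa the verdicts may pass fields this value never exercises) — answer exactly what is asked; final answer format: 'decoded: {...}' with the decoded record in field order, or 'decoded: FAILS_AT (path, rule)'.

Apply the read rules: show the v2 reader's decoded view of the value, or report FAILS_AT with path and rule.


decoded: {"scores": {}, "addr": null, "enabled": false, "active": true, "height": 1.5, "signature": null}

each type pair in Order: writer, then reader
decoding the Order value with the v2 reader:
  scores := {}
  addr := null (not supplied -> null)
  enabled := false
  active := true
  height := 1.5
  signature := null (not supplied -> null)
  writer kind: reserved -> dropped
  => decoded: {"scores": {}, "addr": null, "enabled": false, "active": true, "height": 1.5, "signature": null}
the other Order changes do not affect what is asked:
  added field city to record Money: required string, tag 17, default "beta" (in v2 it sits immediately before active) -> matters for Order compatibility verdicts, not for this value's decode
  renamed field verified to active in record Money (alias verified declared on the renamed field) -> matters for Order compatibility verdicts, not for this value's decode
  removed field locale from record Money (its key "locale" joins the reserved list) -> triggers nothing under the printed rules; the Order answer is the same either way


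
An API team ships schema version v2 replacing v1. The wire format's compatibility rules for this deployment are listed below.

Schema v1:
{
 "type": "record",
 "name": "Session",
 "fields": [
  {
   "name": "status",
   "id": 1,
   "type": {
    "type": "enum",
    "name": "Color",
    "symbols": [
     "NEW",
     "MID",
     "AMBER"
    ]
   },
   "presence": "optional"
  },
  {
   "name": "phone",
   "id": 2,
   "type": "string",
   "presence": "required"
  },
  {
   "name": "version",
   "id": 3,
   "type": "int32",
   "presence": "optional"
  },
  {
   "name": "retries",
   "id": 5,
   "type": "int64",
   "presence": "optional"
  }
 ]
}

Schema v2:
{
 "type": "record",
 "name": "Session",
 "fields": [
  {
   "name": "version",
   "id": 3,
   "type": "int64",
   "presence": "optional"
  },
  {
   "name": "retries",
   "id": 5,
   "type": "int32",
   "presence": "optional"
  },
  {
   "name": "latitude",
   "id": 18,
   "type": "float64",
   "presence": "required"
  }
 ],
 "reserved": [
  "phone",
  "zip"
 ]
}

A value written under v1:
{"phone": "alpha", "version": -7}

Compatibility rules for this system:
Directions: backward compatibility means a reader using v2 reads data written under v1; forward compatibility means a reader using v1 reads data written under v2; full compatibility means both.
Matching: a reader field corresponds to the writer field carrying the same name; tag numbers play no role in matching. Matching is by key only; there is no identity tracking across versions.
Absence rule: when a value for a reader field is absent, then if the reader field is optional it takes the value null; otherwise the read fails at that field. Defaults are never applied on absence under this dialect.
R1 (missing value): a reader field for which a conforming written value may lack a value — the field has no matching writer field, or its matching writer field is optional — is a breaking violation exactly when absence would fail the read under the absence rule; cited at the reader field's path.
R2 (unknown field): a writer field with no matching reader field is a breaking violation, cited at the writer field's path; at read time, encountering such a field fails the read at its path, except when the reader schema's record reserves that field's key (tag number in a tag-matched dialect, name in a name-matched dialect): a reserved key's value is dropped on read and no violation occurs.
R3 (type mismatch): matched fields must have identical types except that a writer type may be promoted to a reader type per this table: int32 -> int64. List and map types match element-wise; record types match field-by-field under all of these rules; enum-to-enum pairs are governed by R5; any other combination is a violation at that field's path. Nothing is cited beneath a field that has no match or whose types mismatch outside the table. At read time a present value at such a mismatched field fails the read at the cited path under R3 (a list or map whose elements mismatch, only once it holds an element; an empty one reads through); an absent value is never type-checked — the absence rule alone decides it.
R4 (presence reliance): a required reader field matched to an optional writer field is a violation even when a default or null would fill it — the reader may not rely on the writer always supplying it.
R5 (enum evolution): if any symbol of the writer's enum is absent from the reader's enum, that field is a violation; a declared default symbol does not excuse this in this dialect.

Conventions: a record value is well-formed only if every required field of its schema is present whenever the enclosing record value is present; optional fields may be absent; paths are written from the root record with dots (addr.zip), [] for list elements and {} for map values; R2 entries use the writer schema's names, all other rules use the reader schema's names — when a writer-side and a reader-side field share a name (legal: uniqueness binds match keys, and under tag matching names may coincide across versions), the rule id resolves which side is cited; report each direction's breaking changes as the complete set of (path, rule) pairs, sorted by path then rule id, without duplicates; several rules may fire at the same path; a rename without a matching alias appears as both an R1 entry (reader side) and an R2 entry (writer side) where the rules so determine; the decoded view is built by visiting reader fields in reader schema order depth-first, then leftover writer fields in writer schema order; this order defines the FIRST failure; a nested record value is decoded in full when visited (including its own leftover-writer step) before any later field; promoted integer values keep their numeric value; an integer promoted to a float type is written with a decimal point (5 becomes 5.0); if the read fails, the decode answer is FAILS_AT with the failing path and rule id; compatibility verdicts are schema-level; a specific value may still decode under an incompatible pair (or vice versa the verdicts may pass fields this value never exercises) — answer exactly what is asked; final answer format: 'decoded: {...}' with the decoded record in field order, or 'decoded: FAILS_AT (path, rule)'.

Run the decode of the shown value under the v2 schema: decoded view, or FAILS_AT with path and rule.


decoded: FAILS_AT (latitude, R1)

the writer's type comes first in each Session pair
decoding the Session value with the v2 reader:
  version := -7 (int32 -> int64)
  retries := null (missing; optional => null)
  read fails at latitude under R1 (no fill)
  => FAILS_AT (latitude, R1)
the other Session changes do not affect what is asked:
  field version in record Session: type int32 changed to int64 -> schema-level compatibility only; this Session value's decode is unchanged
  removed field status from record Session -> schema-level compatibility only; this Session value's decode is unchanged
  removed field phone from record Session (its key "phone" joins the reserved list) -> schema-level compatibility only; this Session value's decode is unchanged
  field retries in record Session: type int64 changed to int32 -> schema-level compatibility only; this Session value's decode is unchanged
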